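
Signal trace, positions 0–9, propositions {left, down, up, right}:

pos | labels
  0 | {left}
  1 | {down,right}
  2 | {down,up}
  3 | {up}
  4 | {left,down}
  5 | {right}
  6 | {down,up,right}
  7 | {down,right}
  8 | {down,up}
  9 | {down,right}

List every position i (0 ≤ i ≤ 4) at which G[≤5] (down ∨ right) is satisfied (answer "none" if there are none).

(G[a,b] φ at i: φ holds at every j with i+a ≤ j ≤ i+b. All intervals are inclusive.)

4

Evaluate at each i in [0,4]:
  i=0: ✗ (fails at j=0)
  i=1: ✗ (fails at j=3)
  i=2: ✗ (fails at j=3)
  i=3: ✗ (fails at j=3)
  i=4: ✓ (all of [4,9])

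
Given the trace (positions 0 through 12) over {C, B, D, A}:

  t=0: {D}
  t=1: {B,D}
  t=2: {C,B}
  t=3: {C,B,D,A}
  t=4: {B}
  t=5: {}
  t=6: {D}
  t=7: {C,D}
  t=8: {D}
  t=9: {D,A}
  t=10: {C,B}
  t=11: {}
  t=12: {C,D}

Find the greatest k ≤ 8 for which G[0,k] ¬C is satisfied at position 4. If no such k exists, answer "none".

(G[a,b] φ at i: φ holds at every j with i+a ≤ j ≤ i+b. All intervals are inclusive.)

2

¬C must hold from j=4 onward; find where it first fails.
  j=4: holds
  j=5: holds
  j=6: holds
  j=7: fails
Holds on [4,6], so largest k = 2.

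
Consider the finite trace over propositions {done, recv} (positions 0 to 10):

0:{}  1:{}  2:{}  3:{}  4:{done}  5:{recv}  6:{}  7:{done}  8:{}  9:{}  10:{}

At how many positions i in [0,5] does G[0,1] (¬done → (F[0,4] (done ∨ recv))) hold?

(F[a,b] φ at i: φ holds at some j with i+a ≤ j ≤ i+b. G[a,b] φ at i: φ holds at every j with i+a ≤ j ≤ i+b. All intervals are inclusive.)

Evaluate at each i in [0,5]:
  i=0: ✓ (all of [0,1])
  i=1: ✓ (all of [1,2])
  i=2: ✓ (all of [2,3])
  i=3: ✓ (all of [3,4])
  i=4: ✓ (all of [4,5])
  i=5: ✓ (all of [5,6])
Positions where it holds: {0, 1, 2, 3, 4, 5} → 6.

6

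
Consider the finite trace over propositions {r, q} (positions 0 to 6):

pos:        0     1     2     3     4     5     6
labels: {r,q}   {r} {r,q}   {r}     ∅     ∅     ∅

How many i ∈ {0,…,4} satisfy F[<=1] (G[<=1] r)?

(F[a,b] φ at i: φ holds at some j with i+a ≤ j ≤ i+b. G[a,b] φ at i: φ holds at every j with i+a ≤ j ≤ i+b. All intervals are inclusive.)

3

Evaluate at each i in [0,4]:
  i=0: ✓ (witness j=0)
  i=1: ✓ (witness j=1)
  i=2: ✓ (witness j=2)
  i=3: ✗ (none in [3,4])
  i=4: ✗ (none in [4,5])
Positions where it holds: {0, 1, 2} → 3.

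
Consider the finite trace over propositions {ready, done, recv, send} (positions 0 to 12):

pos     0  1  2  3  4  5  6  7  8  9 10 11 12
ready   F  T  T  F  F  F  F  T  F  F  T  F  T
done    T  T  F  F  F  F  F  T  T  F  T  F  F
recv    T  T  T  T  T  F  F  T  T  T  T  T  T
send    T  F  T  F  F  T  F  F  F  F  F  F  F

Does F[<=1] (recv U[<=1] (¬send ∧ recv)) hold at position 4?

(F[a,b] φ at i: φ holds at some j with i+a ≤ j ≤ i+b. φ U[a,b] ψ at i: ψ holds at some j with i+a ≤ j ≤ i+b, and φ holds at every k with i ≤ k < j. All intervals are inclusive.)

Yes

Check (recv U[<=1] (¬send ∧ recv)) at each j in [4,5]:
  j=4: holds
  j=5: fails
Found at j=4 → formula holds.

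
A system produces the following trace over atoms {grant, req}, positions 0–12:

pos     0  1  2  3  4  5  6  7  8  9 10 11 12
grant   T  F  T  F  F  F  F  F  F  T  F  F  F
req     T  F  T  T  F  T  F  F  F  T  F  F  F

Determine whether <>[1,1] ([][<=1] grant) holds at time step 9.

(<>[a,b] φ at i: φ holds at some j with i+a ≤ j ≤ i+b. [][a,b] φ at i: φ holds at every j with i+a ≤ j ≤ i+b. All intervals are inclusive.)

Check [][<=1] grant at each j in [10,10]:
  j=10: fails at 10
No position in the window satisfies it → formula fails.

No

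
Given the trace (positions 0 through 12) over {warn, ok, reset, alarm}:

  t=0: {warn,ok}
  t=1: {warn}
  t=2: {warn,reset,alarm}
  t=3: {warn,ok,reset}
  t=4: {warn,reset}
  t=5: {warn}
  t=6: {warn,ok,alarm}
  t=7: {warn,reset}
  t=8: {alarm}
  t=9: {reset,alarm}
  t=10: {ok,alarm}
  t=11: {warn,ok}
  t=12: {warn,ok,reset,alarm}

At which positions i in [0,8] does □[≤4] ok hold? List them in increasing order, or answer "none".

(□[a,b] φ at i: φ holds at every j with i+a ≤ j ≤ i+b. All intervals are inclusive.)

none

Evaluate at each i in [0,8]:
  i=0: ✗ (fails at j=1)
  i=1: ✗ (fails at j=1)
  i=2: ✗ (fails at j=2)
  i=3: ✗ (fails at j=4)
  i=4: ✗ (fails at j=4)
  i=5: ✗ (fails at j=5)
  i=6: ✗ (fails at j=7)
  i=7: ✗ (fails at j=7)
  i=8: ✗ (fails at j=8)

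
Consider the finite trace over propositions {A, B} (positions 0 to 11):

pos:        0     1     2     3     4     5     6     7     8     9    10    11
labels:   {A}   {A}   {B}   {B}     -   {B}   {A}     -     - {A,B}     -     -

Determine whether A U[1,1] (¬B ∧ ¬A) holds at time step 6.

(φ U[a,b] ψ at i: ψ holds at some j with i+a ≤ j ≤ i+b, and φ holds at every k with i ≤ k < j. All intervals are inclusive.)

Holds

Need some j in [7,7] with (¬B ∧ ¬A), and A at every k in [6,j-1].
  j=7: (¬B ∧ ¬A) holds; A holds at every k in [6,6] → satisfied.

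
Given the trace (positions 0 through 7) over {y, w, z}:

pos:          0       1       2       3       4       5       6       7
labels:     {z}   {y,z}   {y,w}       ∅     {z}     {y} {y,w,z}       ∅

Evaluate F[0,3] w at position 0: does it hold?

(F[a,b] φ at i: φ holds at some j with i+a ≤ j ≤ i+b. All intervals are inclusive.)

Check w at each j in [0,3]:
  j=0: false
  j=1: false
  j=2: true
  j=3: false
Found at j=2 → formula holds.

Holds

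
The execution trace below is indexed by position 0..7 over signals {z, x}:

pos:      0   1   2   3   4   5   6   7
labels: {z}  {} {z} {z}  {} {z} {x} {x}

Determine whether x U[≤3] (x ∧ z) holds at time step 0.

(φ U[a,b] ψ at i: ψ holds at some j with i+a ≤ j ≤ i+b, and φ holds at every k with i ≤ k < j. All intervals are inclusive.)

Does not hold

Need some j in [0,3] with (x ∧ z), and x at every k in [0,j-1].
  j=0: (x ∧ z) false.
  j=1: (x ∧ z) false.
  j=2: (x ∧ z) false.
  j=3: (x ∧ z) false.
No j in the window works → until fails.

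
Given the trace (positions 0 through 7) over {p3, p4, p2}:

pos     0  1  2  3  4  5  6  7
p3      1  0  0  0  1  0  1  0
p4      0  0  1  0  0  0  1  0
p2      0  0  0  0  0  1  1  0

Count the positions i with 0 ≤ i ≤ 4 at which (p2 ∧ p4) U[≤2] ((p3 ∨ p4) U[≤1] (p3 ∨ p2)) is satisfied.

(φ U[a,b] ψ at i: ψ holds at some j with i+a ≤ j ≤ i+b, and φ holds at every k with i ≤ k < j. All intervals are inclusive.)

Evaluate at each i in [0,4]:
  i=0: ✓ (rhs at j=0)
  i=1: ✗ (no rhs in [1,3])
  i=2: ✗ (lhs fails at k=2 before rhs at j=4)
  i=3: ✗ (lhs fails at k=3 before rhs at j=4)
  i=4: ✓ (rhs at j=4)
Positions where it holds: {0, 4} → 2.

2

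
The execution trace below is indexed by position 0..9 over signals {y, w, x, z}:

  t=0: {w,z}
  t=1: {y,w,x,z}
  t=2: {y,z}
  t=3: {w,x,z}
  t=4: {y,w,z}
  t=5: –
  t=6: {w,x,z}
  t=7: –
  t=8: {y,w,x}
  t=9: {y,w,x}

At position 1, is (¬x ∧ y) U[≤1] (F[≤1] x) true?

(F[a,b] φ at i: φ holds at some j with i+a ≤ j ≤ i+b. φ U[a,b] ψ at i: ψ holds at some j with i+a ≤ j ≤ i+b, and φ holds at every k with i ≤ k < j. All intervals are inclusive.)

Need some j in [1,2] with F[≤1] x, and (¬x ∧ y) at every k in [1,j-1].
  j=1: F[≤1] x holds; no prefix to check → satisfied.

Holds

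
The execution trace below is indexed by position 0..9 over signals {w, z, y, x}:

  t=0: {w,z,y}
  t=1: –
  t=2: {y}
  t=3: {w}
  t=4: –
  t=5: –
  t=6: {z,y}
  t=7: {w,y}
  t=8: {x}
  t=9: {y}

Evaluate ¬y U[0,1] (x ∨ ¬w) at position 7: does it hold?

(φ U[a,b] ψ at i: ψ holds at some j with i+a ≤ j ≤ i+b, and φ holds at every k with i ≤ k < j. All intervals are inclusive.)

No

Need some j in [7,8] with (x ∨ ¬w), and ¬y at every k in [7,j-1].
  j=7: (x ∨ ¬w) false.
  j=8: (x ∨ ¬w) holds, but ¬y fails at k=7 → not this j.
No j in the window works → until fails.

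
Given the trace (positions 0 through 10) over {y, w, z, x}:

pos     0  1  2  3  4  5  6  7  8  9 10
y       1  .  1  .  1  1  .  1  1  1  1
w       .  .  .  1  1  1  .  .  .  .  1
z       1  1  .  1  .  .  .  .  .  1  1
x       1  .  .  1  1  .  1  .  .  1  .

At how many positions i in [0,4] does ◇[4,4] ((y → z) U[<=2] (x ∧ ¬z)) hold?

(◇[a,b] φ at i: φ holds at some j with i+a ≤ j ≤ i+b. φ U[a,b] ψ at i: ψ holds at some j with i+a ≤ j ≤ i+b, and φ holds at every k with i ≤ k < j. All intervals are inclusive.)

Evaluate at each i in [0,4]:
  i=0: ✓ (witness j=4)
  i=1: ✗ (none in [5,5])
  i=2: ✓ (witness j=6)
  i=3: ✗ (none in [7,7])
  i=4: ✗ (none in [8,8])
Positions where it holds: {0, 2} → 2.

2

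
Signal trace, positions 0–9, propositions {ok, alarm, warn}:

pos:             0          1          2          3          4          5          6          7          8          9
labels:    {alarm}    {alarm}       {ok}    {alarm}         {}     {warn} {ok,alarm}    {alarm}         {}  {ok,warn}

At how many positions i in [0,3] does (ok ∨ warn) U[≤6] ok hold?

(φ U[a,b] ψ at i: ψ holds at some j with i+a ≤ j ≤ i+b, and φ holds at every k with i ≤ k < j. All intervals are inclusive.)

1

Evaluate at each i in [0,3]:
  i=0: ✗ (lhs fails at k=0 before rhs at j=2)
  i=1: ✗ (lhs fails at k=1 before rhs at j=2)
  i=2: ✓ (rhs at j=2)
  i=3: ✗ (lhs fails at k=3 before rhs at j=6)
Positions where it holds: {2} → 1.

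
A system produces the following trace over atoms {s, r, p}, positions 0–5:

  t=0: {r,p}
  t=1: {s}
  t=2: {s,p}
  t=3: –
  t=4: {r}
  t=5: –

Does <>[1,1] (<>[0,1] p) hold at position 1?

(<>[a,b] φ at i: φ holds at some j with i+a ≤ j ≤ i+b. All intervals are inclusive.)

True

Check <>[0,1] p at each j in [2,2]:
  j=2: holds (witness at 2)
Found at j=2 → formula holds.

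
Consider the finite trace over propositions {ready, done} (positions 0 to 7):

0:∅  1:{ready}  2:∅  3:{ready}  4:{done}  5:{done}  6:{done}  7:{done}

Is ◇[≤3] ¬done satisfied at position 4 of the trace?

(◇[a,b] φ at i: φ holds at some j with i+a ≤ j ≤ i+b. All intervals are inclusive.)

Does not hold

Check ¬done at each j in [4,7]:
  j=4: false
  j=5: false
  j=6: false
  j=7: false
No position in the window satisfies it → formula fails.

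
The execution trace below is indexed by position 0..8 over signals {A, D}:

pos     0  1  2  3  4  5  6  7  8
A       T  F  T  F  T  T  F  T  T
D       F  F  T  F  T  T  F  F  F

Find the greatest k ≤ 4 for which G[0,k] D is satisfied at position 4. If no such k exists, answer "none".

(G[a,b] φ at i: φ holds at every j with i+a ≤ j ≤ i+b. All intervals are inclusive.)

D must hold from j=4 onward; find where it first fails.
  j=4: holds
  j=5: holds
  j=6: fails
Holds on [4,5], so largest k = 1.

1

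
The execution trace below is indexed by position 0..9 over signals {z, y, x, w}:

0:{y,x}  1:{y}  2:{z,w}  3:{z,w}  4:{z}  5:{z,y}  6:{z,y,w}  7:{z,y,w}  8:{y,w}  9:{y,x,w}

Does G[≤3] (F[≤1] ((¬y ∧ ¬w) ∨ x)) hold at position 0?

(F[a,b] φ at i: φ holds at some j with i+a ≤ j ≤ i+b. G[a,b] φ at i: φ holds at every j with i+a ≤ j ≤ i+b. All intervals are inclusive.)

Does not hold

Check F[≤1] ((¬y ∧ ¬w) ∨ x) at every j in [0,3]:
  j=0: holds (witness at 0)
  j=1: fails (none in [1,2])
  j=2: fails (none in [2,3])
  j=3: holds (witness at 4)
Fails at j=1 → formula fails.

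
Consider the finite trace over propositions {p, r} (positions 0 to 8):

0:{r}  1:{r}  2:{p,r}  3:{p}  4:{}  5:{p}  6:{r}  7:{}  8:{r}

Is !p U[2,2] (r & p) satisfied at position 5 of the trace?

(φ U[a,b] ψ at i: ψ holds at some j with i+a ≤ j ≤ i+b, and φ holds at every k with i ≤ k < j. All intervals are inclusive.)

No

Need some j in [7,7] with (r & p), and !p at every k in [5,j-1].
  j=7: (r & p) false.
No j in the window works → until fails.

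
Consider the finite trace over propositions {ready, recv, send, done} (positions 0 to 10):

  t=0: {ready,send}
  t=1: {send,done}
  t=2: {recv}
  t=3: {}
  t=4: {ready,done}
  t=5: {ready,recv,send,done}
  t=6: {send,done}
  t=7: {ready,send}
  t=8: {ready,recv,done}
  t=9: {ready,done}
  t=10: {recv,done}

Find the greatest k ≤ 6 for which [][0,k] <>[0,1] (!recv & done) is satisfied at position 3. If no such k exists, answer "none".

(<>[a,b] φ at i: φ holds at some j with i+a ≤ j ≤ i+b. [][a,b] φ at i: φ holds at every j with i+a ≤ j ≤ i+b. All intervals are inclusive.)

<>[0,1] (!recv & done) must hold from j=3 onward; find where it first fails.
  j=3: holds
  j=4: holds
  j=5: holds
  j=6: holds
  j=7: fails
Holds on [3,6], so largest k = 3.

3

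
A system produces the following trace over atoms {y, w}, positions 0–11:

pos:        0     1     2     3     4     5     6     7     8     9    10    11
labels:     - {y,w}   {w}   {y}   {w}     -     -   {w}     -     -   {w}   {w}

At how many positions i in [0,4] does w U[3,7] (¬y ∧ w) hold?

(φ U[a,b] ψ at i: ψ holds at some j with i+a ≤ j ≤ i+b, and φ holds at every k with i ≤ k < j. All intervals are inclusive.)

Evaluate at each i in [0,4]:
  i=0: ✗ (lhs fails at k=0 before rhs at j=4)
  i=1: ✗ (lhs fails at k=3 before rhs at j=4)
  i=2: ✗ (lhs fails at k=3 before rhs at j=7)
  i=3: ✗ (lhs fails at k=3 before rhs at j=7)
  i=4: ✗ (lhs fails at k=5 before rhs at j=7)
Positions where it holds: {} → 0.

0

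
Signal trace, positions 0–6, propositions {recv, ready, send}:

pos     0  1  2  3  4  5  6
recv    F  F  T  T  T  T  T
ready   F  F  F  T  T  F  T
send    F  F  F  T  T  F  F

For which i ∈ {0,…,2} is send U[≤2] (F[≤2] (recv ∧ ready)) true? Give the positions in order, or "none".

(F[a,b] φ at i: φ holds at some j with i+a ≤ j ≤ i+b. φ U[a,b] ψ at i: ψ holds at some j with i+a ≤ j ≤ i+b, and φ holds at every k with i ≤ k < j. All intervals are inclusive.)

Evaluate at each i in [0,2]:
  i=0: ✗ (lhs fails at k=0 before rhs at j=1)
  i=1: ✓ (rhs at j=1)
  i=2: ✓ (rhs at j=2)

1, 2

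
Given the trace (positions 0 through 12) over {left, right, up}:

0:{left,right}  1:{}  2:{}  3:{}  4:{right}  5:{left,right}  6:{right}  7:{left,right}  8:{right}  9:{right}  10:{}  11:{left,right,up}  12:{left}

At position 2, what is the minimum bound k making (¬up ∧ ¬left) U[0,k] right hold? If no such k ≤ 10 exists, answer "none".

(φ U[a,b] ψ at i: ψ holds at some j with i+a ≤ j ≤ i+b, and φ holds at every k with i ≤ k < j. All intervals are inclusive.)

2

Need earliest j ≥ 2 with right, and (¬up ∧ ¬left) at every k in [2,j-1].
  j=2: rhs fails.
  j=3: rhs fails.
  j=4: rhs holds; lhs holds on [2,3]. k = 2.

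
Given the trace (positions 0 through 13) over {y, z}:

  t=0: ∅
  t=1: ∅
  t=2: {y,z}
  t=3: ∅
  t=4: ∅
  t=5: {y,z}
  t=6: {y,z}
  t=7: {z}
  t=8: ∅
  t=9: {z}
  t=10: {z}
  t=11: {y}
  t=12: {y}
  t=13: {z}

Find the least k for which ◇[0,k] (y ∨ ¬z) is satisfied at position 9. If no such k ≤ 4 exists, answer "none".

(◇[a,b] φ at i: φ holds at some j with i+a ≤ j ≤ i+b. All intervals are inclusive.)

Scan j = 9,10,… for (y ∨ ¬z):
  j=9: fails
  j=10: fails
  j=11: holds
First hit at j=11, so smallest k = 11-9 = 2.

2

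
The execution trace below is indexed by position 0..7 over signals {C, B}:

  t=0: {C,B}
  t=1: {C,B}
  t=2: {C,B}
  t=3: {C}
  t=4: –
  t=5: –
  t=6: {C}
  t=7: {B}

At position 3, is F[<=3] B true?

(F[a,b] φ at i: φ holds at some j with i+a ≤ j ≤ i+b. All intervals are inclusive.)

Does not hold

Check B at each j in [3,6]:
  j=3: false
  j=4: false
  j=5: false
  j=6: false
No position in the window satisfies it → formula fails.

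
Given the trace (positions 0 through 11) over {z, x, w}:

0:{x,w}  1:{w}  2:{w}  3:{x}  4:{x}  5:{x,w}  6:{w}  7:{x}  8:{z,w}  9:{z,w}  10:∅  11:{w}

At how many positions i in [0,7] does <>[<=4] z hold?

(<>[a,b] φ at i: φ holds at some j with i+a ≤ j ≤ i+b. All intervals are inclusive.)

4

Evaluate at each i in [0,7]:
  i=0: ✗ (none in [0,4])
  i=1: ✗ (none in [1,5])
  i=2: ✗ (none in [2,6])
  i=3: ✗ (none in [3,7])
  i=4: ✓ (witness j=8)
  i=5: ✓ (witness j=8)
  i=6: ✓ (witness j=8)
  i=7: ✓ (witness j=8)
Positions where it holds: {4, 5, 6, 7} → 4.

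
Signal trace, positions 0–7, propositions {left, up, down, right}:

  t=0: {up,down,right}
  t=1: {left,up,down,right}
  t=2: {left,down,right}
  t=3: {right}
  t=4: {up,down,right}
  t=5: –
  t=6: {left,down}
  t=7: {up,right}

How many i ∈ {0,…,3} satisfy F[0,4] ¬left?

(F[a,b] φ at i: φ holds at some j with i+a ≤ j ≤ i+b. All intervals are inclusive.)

Evaluate at each i in [0,3]:
  i=0: ✓ (witness j=0)
  i=1: ✓ (witness j=3)
  i=2: ✓ (witness j=3)
  i=3: ✓ (witness j=3)
Positions where it holds: {0, 1, 2, 3} → 4.

4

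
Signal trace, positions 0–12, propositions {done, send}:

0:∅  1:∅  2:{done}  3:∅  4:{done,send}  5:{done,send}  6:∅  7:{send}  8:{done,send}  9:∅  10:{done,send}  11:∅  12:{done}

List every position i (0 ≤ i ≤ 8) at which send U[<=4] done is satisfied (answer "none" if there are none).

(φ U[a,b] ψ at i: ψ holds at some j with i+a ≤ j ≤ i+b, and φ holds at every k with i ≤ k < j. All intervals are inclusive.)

2, 4, 5, 7, 8

Evaluate at each i in [0,8]:
  i=0: ✗ (lhs fails at k=0 before rhs at j=2)
  i=1: ✗ (lhs fails at k=1 before rhs at j=2)
  i=2: ✓ (rhs at j=2)
  i=3: ✗ (lhs fails at k=3 before rhs at j=4)
  i=4: ✓ (rhs at j=4)
  i=5: ✓ (rhs at j=5)
  i=6: ✗ (lhs fails at k=6 before rhs at j=8)
  i=7: ✓ (rhs at j=8; lhs holds on [7,7])
  i=8: ✓ (rhs at j=8)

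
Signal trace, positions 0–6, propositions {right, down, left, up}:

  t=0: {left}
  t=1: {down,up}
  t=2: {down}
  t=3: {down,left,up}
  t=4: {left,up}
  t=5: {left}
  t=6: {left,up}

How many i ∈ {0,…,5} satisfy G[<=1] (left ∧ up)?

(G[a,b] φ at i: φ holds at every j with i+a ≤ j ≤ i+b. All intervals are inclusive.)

1

Evaluate at each i in [0,5]:
  i=0: ✗ (fails at j=0)
  i=1: ✗ (fails at j=1)
  i=2: ✗ (fails at j=2)
  i=3: ✓ (all of [3,4])
  i=4: ✗ (fails at j=5)
  i=5: ✗ (fails at j=5)
Positions where it holds: {3} → 1.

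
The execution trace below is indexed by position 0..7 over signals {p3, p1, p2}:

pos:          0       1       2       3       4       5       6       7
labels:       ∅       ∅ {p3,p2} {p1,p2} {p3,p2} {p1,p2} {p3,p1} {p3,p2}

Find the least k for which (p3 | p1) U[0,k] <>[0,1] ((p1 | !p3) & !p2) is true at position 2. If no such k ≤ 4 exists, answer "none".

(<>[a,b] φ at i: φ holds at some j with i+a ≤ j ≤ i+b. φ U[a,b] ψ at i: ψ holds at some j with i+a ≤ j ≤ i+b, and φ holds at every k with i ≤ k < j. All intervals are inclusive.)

3

Need earliest j ≥ 2 with <>[0,1] ((p1 | !p3) & !p2), and (p3 | p1) at every k in [2,j-1].
  j=2: rhs fails.
  j=3: rhs fails.
  j=4: rhs fails.
  j=5: rhs holds; lhs holds on [2,4]. k = 3.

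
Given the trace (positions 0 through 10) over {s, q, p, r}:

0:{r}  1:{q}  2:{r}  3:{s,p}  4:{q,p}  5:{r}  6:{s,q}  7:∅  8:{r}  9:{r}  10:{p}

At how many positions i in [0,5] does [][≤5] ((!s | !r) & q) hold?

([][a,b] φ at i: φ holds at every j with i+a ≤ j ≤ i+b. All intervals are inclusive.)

Evaluate at each i in [0,5]:
  i=0: ✗ (fails at j=0)
  i=1: ✗ (fails at j=2)
  i=2: ✗ (fails at j=2)
  i=3: ✗ (fails at j=3)
  i=4: ✗ (fails at j=5)
  i=5: ✗ (fails at j=5)
Positions where it holds: {} → 0.

0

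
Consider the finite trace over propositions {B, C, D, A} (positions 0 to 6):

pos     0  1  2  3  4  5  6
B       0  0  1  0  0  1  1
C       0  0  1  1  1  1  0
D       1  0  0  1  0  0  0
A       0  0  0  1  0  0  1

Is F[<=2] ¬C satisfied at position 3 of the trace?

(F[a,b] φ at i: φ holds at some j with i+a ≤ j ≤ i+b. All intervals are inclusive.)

False

Check ¬C at each j in [3,5]:
  j=3: false
  j=4: false
  j=5: false
No position in the window satisfies it → formula fails.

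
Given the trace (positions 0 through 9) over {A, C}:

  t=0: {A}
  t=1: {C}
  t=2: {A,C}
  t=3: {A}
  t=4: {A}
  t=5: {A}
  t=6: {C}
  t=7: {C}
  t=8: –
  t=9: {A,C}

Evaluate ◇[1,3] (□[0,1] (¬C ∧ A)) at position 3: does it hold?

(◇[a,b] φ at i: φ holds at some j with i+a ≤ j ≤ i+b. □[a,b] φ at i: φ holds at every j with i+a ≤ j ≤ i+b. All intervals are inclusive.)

Yes

Check □[0,1] (¬C ∧ A) at each j in [4,6]:
  j=4: holds on [4,5]
  j=5: fails at 6
  j=6: fails at 6
Found at j=4 → formula holds.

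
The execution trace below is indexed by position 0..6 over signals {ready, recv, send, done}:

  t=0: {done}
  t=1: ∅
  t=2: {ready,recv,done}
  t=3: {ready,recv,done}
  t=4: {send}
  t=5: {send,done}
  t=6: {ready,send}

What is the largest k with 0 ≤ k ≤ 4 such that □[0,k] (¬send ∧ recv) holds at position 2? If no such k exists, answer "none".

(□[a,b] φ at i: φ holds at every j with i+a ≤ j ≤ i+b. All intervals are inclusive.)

(¬send ∧ recv) must hold from j=2 onward; find where it first fails.
  j=2: holds
  j=3: holds
  j=4: fails
Holds on [2,3], so largest k = 1.

1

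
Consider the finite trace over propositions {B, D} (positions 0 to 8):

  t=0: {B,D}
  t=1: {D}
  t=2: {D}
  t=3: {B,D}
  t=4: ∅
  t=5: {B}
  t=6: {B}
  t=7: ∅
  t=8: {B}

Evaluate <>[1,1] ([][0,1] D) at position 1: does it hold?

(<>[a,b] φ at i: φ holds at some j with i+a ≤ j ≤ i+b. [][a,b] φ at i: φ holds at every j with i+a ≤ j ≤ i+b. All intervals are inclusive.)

Yes

Check [][0,1] D at each j in [2,2]:
  j=2: holds on [2,3]
Found at j=2 → formula holds.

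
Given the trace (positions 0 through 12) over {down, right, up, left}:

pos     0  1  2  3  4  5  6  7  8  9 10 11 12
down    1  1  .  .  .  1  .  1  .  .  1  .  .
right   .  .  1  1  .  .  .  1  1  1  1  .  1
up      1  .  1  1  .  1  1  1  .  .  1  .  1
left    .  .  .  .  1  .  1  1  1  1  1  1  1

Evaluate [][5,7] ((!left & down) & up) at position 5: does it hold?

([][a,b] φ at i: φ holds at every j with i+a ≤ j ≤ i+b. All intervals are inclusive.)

No

Check ((!left & down) & up) at every j in [10,12]:
  j=10: false
  j=11: false
  j=12: false
Fails at j=10 → formula fails.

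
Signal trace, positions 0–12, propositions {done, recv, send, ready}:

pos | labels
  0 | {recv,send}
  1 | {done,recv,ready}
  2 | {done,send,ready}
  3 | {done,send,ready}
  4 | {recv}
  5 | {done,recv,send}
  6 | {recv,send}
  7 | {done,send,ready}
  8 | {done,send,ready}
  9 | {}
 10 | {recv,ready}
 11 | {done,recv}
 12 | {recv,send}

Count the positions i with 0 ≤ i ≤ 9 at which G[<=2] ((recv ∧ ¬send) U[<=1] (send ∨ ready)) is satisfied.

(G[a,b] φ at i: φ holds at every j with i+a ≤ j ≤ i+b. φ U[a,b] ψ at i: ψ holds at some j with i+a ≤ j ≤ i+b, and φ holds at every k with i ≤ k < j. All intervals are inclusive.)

7

Evaluate at each i in [0,9]:
  i=0: ✓ (all of [0,2])
  i=1: ✓ (all of [1,3])
  i=2: ✓ (all of [2,4])
  i=3: ✓ (all of [3,5])
  i=4: ✓ (all of [4,6])
  i=5: ✓ (all of [5,7])
  i=6: ✓ (all of [6,8])
  i=7: ✗ (fails at j=9)
  i=8: ✗ (fails at j=9)
  i=9: ✗ (fails at j=9)
Positions where it holds: {0, 1, 2, 3, 4, 5, 6} → 7.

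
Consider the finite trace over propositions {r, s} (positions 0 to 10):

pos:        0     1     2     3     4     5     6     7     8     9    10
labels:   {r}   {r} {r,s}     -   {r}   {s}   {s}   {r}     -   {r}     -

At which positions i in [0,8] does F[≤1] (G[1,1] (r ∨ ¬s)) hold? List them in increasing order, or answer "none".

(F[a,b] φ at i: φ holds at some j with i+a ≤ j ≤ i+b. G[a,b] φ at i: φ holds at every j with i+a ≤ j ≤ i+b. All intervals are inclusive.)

0, 1, 2, 3, 5, 6, 7, 8

Evaluate at each i in [0,8]:
  i=0: ✓ (witness j=0)
  i=1: ✓ (witness j=1)
  i=2: ✓ (witness j=2)
  i=3: ✓ (witness j=3)
  i=4: ✗ (none in [4,5])
  i=5: ✓ (witness j=6)
  i=6: ✓ (witness j=6)
  i=7: ✓ (witness j=7)
  i=8: ✓ (witness j=8)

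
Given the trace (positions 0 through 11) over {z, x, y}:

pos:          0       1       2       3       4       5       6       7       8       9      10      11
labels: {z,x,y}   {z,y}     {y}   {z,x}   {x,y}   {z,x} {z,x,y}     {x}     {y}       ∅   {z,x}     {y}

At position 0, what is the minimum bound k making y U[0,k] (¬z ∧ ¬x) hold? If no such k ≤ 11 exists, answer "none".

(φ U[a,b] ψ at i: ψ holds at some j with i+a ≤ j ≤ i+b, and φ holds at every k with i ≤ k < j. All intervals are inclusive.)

2

Need earliest j ≥ 0 with (¬z ∧ ¬x), and y at every k in [0,j-1].
  j=0: rhs fails.
  j=1: rhs fails.
  j=2: rhs holds; lhs holds on [0,1]. k = 2.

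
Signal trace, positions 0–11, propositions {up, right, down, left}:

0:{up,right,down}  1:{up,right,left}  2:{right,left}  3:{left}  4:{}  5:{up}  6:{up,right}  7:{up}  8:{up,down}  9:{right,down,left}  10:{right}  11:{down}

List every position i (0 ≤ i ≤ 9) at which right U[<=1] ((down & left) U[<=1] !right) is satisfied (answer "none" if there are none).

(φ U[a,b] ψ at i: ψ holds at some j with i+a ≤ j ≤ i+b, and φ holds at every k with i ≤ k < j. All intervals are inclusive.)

2, 3, 4, 5, 6, 7, 8

Evaluate at each i in [0,9]:
  i=0: ✗ (no rhs in [0,1])
  i=1: ✗ (no rhs in [1,2])
  i=2: ✓ (rhs at j=3; lhs holds on [2,2])
  i=3: ✓ (rhs at j=3)
  i=4: ✓ (rhs at j=4)
  i=5: ✓ (rhs at j=5)
  i=6: ✓ (rhs at j=7; lhs holds on [6,6])
  i=7: ✓ (rhs at j=7)
  i=8: ✓ (rhs at j=8)
  i=9: ✗ (no rhs in [9,10])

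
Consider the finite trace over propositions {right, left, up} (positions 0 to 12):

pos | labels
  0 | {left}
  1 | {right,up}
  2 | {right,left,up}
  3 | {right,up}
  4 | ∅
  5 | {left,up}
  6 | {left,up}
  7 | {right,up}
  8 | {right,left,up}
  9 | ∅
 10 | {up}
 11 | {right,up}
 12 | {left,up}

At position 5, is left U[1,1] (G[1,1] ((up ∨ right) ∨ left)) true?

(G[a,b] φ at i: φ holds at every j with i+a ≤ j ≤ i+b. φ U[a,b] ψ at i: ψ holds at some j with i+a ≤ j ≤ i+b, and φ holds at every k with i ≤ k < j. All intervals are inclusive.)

Need some j in [6,6] with G[1,1] ((up ∨ right) ∨ left), and left at every k in [5,j-1].
  j=6: G[1,1] ((up ∨ right) ∨ left) holds; left holds at every k in [5,5] → satisfied.

Yes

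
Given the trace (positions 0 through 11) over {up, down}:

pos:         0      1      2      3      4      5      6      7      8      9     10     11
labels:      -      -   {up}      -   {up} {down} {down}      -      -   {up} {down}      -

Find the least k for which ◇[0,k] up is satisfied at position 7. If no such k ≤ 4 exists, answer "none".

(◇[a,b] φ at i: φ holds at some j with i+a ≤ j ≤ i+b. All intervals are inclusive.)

2

Scan j = 7,8,… for up:
  j=7: fails
  j=8: fails
  j=9: holds
First hit at j=9, so smallest k = 9-7 = 2.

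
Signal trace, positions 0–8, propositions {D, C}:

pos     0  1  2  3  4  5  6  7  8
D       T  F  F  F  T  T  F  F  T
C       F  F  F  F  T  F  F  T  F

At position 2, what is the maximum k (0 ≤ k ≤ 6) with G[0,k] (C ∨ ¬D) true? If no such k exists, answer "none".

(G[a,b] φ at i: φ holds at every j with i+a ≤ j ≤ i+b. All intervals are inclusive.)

(C ∨ ¬D) must hold from j=2 onward; find where it first fails.
  j=2: holds
  j=3: holds
  j=4: holds
  j=5: fails
Holds on [2,4], so largest k = 2.

2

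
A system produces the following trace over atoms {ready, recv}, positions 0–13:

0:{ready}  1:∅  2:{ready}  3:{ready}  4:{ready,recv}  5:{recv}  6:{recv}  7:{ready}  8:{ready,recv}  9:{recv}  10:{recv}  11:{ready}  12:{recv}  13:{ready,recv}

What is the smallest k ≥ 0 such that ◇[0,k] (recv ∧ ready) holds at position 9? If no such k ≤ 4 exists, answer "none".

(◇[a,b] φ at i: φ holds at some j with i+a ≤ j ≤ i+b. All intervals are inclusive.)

Scan j = 9,10,… for (recv ∧ ready):
  j=9: fails
  j=10: fails
  j=11: fails
  j=12: fails
  j=13: holds
First hit at j=13, so smallest k = 13-9 = 4.

4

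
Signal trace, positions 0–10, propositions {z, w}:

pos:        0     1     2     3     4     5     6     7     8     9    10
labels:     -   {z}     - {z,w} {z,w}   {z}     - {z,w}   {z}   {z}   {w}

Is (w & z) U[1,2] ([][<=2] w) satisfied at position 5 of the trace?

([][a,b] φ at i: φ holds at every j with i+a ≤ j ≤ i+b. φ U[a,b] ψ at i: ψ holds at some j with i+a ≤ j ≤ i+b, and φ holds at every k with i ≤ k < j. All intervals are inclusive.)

False

Need some j in [6,7] with [][<=2] w, and (w & z) at every k in [5,j-1].
  j=6: [][<=2] w — fails at 6.
  j=7: [][<=2] w — fails at 8.
No j in the window works → until fails.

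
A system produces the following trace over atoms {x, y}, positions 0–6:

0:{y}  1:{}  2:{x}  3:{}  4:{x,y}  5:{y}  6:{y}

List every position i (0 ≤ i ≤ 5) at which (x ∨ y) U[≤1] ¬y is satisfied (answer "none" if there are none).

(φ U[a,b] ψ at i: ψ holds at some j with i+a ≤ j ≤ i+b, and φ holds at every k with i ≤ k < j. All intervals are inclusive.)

Evaluate at each i in [0,5]:
  i=0: ✓ (rhs at j=1; lhs holds on [0,0])
  i=1: ✓ (rhs at j=1)
  i=2: ✓ (rhs at j=2)
  i=3: ✓ (rhs at j=3)
  i=4: ✗ (no rhs in [4,5])
  i=5: ✗ (no rhs in [5,6])

0, 1, 2, 3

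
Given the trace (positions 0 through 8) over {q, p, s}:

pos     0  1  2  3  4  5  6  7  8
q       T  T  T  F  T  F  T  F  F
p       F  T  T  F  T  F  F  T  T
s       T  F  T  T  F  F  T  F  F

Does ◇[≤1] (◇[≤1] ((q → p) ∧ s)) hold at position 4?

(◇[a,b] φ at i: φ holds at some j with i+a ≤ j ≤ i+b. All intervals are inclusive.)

False

Check ◇[≤1] ((q → p) ∧ s) at each j in [4,5]:
  j=4: fails (none in [4,5])
  j=5: fails (none in [5,6])
No position in the window satisfies it → formula fails.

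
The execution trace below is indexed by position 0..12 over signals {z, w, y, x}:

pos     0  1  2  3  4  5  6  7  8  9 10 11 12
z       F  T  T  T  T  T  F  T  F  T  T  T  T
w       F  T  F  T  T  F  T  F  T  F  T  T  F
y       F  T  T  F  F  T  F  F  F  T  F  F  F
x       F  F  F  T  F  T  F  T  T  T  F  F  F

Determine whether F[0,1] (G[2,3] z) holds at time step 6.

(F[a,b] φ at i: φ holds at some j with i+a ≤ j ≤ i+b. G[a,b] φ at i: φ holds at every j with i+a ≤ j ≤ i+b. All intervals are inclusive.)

Yes

Check G[2,3] z at each j in [6,7]:
  j=6: fails at 8
  j=7: holds on [9,10]
Found at j=7 → formula holds.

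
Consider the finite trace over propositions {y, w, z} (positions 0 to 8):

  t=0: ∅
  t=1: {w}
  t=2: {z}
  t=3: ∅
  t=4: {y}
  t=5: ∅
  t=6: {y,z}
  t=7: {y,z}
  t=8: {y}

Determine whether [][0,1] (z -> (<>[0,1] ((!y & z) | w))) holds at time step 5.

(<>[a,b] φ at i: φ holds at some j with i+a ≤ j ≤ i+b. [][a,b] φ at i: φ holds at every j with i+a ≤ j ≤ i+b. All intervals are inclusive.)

Does not hold

Check (z -> (<>[0,1] ((!y & z) | w))) at every j in [5,6]:
  j=5: antecedent false → ✓
  j=6: antecedent true; consequent fails (none in [6,7]) → ✗
Fails at j=6 → formula fails.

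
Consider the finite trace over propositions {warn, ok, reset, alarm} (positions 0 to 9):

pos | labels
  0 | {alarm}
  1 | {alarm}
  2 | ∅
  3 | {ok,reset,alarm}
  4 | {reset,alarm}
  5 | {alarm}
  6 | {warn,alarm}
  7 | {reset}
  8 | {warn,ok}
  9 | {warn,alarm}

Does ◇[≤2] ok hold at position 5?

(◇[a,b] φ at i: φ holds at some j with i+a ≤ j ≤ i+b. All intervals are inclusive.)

Check ok at each j in [5,7]:
  j=5: false
  j=6: false
  j=7: false
No position in the window satisfies it → formula fails.

False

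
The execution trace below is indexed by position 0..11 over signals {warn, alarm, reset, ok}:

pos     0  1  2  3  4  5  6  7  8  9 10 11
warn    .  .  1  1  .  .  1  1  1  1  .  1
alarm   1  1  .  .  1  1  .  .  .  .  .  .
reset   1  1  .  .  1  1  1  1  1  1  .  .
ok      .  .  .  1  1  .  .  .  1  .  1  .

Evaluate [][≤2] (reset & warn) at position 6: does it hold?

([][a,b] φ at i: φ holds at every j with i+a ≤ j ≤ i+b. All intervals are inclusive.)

Holds

Check (reset & warn) at every j in [6,8]:
  j=6: true
  j=7: true
  j=8: true
All positions satisfy it → formula holds.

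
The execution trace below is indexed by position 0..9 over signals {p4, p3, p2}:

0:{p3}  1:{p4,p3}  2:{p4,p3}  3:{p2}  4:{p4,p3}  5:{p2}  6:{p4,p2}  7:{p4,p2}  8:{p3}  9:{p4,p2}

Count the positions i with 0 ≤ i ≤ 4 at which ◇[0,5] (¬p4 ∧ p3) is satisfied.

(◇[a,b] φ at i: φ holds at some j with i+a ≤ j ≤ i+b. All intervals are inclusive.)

Evaluate at each i in [0,4]:
  i=0: ✓ (witness j=0)
  i=1: ✗ (none in [1,6])
  i=2: ✗ (none in [2,7])
  i=3: ✓ (witness j=8)
  i=4: ✓ (witness j=8)
Positions where it holds: {0, 3, 4} → 3.

3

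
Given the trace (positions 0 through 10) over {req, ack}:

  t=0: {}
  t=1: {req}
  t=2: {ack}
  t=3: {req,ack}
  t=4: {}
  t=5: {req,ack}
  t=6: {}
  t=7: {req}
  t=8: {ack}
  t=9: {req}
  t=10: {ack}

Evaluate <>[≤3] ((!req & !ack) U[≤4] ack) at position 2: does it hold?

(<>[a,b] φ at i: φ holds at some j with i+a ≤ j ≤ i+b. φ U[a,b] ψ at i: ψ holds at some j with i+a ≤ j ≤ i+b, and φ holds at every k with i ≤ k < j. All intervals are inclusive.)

Yes

Check ((!req & !ack) U[≤4] ack) at each j in [2,5]:
  j=2: holds
  j=3: holds
  j=4: holds
  j=5: holds
Found at j=2 → formula holds.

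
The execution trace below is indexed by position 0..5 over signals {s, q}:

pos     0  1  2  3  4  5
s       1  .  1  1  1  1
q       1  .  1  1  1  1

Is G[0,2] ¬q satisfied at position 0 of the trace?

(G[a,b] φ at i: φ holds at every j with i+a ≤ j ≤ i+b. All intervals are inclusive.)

No

Check ¬q at every j in [0,2]:
  j=0: false
  j=1: true
  j=2: false
Fails at j=0 → formula fails.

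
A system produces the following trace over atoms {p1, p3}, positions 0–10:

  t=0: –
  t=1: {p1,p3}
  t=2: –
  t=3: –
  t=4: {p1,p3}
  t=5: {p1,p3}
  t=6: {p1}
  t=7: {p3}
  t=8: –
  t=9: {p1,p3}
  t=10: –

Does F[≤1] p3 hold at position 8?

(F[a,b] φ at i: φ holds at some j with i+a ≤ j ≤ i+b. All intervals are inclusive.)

Check p3 at each j in [8,9]:
  j=8: false
  j=9: true
Found at j=9 → formula holds.

Yes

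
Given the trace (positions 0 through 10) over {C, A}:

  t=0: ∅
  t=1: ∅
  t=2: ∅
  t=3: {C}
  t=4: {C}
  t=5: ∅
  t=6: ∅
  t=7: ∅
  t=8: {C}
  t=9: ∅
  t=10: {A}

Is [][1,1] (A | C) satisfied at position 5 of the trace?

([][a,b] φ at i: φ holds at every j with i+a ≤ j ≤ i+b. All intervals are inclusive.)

Check (A | C) at every j in [6,6]:
  j=6: false
Fails at j=6 → formula fails.

False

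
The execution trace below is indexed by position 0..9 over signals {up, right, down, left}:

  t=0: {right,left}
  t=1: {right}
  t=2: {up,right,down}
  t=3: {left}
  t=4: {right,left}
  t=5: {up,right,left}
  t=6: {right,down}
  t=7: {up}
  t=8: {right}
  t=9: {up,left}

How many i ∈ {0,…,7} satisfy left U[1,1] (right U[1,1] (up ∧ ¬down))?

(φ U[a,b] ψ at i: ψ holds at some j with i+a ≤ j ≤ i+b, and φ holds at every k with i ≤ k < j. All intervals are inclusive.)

2

Evaluate at each i in [0,7]:
  i=0: ✗ (no rhs in [1,1])
  i=1: ✗ (no rhs in [2,2])
  i=2: ✗ (no rhs in [3,3])
  i=3: ✓ (rhs at j=4; lhs holds on [3,3])
  i=4: ✗ (no rhs in [5,5])
  i=5: ✓ (rhs at j=6; lhs holds on [5,5])
  i=6: ✗ (no rhs in [7,7])
  i=7: ✗ (lhs fails at k=7 before rhs at j=8)
Positions where it holds: {3, 5} → 2.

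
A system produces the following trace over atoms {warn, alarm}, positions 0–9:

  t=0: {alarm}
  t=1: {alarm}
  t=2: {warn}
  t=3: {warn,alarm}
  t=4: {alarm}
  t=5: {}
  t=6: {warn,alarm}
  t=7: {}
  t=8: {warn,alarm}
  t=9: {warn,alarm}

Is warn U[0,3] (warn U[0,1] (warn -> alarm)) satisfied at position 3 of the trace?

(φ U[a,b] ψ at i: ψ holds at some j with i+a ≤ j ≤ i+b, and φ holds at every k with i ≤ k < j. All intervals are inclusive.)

Need some j in [3,6] with (warn U[0,1] (warn -> alarm)), and warn at every k in [3,j-1].
  j=3: (warn U[0,1] (warn -> alarm)) holds; no prefix to check → satisfied.

True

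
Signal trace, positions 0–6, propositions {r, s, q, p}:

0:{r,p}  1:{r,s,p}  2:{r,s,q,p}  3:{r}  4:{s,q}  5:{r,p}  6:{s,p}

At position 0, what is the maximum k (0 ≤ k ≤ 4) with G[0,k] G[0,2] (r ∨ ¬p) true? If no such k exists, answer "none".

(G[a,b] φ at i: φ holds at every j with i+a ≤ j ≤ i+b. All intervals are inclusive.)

G[0,2] (r ∨ ¬p) must hold from j=0 onward; find where it first fails.
  j=0: holds
  j=1: holds
  j=2: holds
  j=3: holds
  j=4: fails
Holds on [0,3], so largest k = 3.

3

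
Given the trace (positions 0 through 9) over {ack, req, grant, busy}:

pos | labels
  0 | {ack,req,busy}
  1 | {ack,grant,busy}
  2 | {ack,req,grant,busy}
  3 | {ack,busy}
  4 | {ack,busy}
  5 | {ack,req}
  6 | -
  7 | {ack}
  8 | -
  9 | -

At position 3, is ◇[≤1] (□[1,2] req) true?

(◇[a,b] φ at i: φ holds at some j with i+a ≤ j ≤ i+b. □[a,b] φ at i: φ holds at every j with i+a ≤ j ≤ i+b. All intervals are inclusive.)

No

Check □[1,2] req at each j in [3,4]:
  j=3: fails at 4
  j=4: fails at 6
No position in the window satisfies it → formula fails.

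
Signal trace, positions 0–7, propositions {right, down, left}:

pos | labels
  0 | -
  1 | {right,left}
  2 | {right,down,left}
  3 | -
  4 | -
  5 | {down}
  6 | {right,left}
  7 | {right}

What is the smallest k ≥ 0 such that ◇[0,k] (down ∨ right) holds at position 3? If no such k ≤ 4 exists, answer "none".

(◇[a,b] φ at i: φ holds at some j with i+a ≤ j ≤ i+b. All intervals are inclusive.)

2

Scan j = 3,4,… for (down ∨ right):
  j=3: fails
  j=4: fails
  j=5: holds
First hit at j=5, so smallest k = 5-3 = 2.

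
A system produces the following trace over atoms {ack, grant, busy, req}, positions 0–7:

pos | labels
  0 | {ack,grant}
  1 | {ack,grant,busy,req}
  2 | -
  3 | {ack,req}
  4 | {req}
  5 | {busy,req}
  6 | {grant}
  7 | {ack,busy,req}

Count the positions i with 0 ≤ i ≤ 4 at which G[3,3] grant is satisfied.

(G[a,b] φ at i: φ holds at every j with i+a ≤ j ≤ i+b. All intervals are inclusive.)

Evaluate at each i in [0,4]:
  i=0: ✗ (fails at j=3)
  i=1: ✗ (fails at j=4)
  i=2: ✗ (fails at j=5)
  i=3: ✓ (all of [6,6])
  i=4: ✗ (fails at j=7)
Positions where it holds: {3} → 1.

1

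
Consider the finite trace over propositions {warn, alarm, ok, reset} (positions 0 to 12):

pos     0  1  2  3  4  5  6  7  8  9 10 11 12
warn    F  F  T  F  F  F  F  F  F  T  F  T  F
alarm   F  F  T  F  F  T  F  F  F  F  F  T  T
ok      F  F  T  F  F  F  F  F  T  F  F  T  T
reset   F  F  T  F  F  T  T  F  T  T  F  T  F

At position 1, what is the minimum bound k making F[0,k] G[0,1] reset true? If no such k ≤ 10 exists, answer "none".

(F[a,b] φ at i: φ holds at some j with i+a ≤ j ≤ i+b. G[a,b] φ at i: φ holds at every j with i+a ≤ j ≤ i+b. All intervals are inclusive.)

4

Scan j = 1,2,… for G[0,1] reset:
  j=1: fails
  j=2: fails
  j=3: fails
  j=4: fails
  j=5: holds
First hit at j=5, so smallest k = 5-1 = 4.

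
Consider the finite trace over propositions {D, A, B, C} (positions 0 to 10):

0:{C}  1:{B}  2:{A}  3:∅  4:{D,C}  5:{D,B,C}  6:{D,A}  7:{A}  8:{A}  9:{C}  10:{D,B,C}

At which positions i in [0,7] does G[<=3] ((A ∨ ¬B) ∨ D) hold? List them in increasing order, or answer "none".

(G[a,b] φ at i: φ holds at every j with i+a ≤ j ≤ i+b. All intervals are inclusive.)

Evaluate at each i in [0,7]:
  i=0: ✗ (fails at j=1)
  i=1: ✗ (fails at j=1)
  i=2: ✓ (all of [2,5])
  i=3: ✓ (all of [3,6])
  i=4: ✓ (all of [4,7])
  i=5: ✓ (all of [5,8])
  i=6: ✓ (all of [6,9])
  i=7: ✓ (all of [7,10])

2, 3, 4, 5, 6, 7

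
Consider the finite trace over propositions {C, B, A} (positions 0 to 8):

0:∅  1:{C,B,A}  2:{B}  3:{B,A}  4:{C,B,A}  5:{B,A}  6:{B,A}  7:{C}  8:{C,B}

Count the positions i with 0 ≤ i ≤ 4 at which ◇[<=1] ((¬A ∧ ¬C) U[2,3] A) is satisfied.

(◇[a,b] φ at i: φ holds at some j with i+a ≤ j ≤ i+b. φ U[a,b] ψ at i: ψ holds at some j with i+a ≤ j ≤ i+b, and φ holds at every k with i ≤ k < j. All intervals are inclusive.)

0

Evaluate at each i in [0,4]:
  i=0: ✗ (none in [0,1])
  i=1: ✗ (none in [1,2])
  i=2: ✗ (none in [2,3])
  i=3: ✗ (none in [3,4])
  i=4: ✗ (none in [4,5])
Positions where it holds: {} → 0.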